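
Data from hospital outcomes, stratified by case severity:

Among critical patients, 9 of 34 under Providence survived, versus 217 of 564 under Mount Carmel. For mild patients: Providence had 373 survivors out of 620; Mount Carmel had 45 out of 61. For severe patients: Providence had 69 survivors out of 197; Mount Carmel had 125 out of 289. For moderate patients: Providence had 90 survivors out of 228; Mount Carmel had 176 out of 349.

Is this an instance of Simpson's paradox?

Critical: Providence 9/34 = 26.5%, Mount Carmel 217/564 = 38.5% → Mount Carmel
Mild: Providence 373/620 = 60.2%, Mount Carmel 45/61 = 73.8% → Mount Carmel
Severe: Providence 69/197 = 35.0%, Mount Carmel 125/289 = 43.3% → Mount Carmel
Moderate: Providence 90/228 = 39.5%, Mount Carmel 176/349 = 50.4% → Mount Carmel
Overall: Providence 541/1079 = 50.1%, Mount Carmel 563/1263 = 44.6% → Providence
Mount Carmel wins each case group but Providence wins overall — the comparison reverses. Mount Carmel's patients skew toward critical, which has a lower base rate.

Yes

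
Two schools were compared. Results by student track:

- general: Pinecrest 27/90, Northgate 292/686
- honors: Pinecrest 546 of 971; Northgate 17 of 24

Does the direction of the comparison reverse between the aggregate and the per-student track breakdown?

Yes

General: Pinecrest 27/90 = 30.0%, Northgate 292/686 = 42.6% → Northgate
Honors: Pinecrest 546/971 = 56.2%, Northgate 17/24 = 70.8% → Northgate
Overall: Pinecrest 573/1061 = 54.0%, Northgate 309/710 = 43.5% → Pinecrest
Northgate wins each student group but Pinecrest wins overall — the comparison reverses. Northgate's students skew toward general, which has a lower base rate.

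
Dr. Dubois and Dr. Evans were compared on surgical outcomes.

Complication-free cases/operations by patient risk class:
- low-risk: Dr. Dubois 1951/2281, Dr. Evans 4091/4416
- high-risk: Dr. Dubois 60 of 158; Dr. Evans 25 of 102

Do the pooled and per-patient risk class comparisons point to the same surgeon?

Low-risk: Dr. Dubois 1951/2281 = 85.5%, Dr. Evans 4091/4416 = 92.6% → Dr. Evans
High-risk: Dr. Dubois 60/158 = 38.0%, Dr. Evans 25/102 = 24.5% → Dr. Dubois
Overall: Dr. Dubois 2011/2439 = 82.5%, Dr. Evans 4116/4518 = 91.1% → Dr. Evans
Neither sweeps: Dr. Dubois wins 1 of 2 groups, Dr. Evans wins 1. Dr. Evans wins overall but not every group — no Simpson reversal.

No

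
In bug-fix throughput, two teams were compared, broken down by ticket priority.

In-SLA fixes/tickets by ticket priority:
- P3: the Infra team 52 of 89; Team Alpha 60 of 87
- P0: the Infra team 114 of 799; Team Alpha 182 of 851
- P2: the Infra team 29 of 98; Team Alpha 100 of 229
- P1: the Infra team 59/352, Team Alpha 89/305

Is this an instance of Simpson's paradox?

No

P3: the Infra team 52/89 = 58.4%, Team Alpha 60/87 = 69.0% → Team Alpha
P0: the Infra team 114/799 = 14.3%, Team Alpha 182/851 = 21.4% → Team Alpha
P2: the Infra team 29/98 = 29.6%, Team Alpha 100/229 = 43.7% → Team Alpha
P1: the Infra team 59/352 = 16.8%, Team Alpha 89/305 = 29.2% → Team Alpha
Overall: the Infra team 254/1338 = 19.0%, Team Alpha 431/1472 = 29.3% → Team Alpha
Team Alpha wins overall and in every ticket group — no reversal.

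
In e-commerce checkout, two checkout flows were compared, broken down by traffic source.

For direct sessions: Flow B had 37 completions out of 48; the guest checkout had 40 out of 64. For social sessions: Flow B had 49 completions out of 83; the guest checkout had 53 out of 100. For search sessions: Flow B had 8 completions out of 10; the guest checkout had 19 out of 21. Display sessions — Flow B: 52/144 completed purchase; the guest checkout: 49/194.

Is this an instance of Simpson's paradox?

Direct: Flow B 37/48 = 77.1%, the guest checkout 40/64 = 62.5% → Flow B
Social: Flow B 49/83 = 59.0%, the guest checkout 53/100 = 53.0% → Flow B
Search: Flow B 8/10 = 80.0%, the guest checkout 19/21 = 90.5% → the guest checkout
Display: Flow B 52/144 = 36.1%, the guest checkout 49/194 = 25.3% → Flow B
Overall: Flow B 146/285 = 51.2%, the guest checkout 161/379 = 42.5% → Flow B
Neither sweeps: Flow B wins 3 of 4 groups, the guest checkout wins 1. Flow B wins overall but not every group — no Simpson reversal.

No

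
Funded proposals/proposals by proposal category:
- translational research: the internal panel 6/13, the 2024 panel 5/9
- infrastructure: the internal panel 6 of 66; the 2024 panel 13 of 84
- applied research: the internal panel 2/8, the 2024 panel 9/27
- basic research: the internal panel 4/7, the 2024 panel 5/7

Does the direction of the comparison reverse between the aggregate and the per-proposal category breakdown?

Translational research: the internal panel 6/13 = 46.2%, the 2024 panel 5/9 = 55.6% → the 2024 panel
Infrastructure: the internal panel 6/66 = 9.1%, the 2024 panel 13/84 = 15.5% → the 2024 panel
Applied research: the internal panel 2/8 = 25.0%, the 2024 panel 9/27 = 33.3% → the 2024 panel
Basic research: the internal panel 4/7 = 57.1%, the 2024 panel 5/7 = 71.4% → the 2024 panel
Overall: the internal panel 18/94 = 19.1%, the 2024 panel 32/127 = 25.2% → the 2024 panel
The 2024 panel wins overall and in every proposal group — no reversal.

No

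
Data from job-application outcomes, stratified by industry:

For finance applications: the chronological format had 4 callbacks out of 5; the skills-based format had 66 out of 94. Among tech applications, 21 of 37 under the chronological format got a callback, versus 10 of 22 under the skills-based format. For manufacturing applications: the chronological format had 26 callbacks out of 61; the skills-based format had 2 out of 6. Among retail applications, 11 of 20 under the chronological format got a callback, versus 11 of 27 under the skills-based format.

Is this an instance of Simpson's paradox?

Finance: the chronological format 4/5 = 80.0%, the skills-based format 66/94 = 70.2% → the chronological format
Tech: the chronological format 21/37 = 56.8%, the skills-based format 10/22 = 45.5% → the chronological format
Manufacturing: the chronological format 26/61 = 42.6%, the skills-based format 2/6 = 33.3% → the chronological format
Retail: the chronological format 11/20 = 55.0%, the skills-based format 11/27 = 40.7% → the chronological format
Overall: the chronological format 62/123 = 50.4%, the skills-based format 89/149 = 59.7% → the skills-based format
The chronological format wins each industry group but the skills-based format wins overall — the comparison reverses. The chronological format's applications skew toward manufacturing, which has a lower base rate.

Yes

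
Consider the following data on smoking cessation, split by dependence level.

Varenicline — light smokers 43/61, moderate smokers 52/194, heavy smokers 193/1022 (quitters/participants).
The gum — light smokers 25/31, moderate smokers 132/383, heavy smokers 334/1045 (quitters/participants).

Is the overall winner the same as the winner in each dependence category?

Light smokers: varenicline 43/61 = 70.5%, the gum 25/31 = 80.6% → the gum
Moderate smokers: varenicline 52/194 = 26.8%, the gum 132/383 = 34.5% → the gum
Heavy smokers: varenicline 193/1022 = 18.9%, the gum 334/1045 = 32.0% → the gum
Overall: varenicline 288/1277 = 22.6%, the gum 491/1459 = 33.7% → the gum
The gum wins overall and in every dependence group — no reversal.

Yes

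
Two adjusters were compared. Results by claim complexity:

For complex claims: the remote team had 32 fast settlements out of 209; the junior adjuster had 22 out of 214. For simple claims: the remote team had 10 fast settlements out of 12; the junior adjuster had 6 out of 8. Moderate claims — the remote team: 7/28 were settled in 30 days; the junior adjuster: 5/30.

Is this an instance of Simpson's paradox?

No

Complex: the remote team 32/209 = 15.3%, the junior adjuster 22/214 = 10.3% → the remote team
Simple: the remote team 10/12 = 83.3%, the junior adjuster 6/8 = 75.0% → the remote team
Moderate: the remote team 7/28 = 25.0%, the junior adjuster 5/30 = 16.7% → the remote team
Overall: the remote team 49/249 = 19.7%, the junior adjuster 33/252 = 13.1% → the remote team
The remote team wins overall and in every claim group — no reversal.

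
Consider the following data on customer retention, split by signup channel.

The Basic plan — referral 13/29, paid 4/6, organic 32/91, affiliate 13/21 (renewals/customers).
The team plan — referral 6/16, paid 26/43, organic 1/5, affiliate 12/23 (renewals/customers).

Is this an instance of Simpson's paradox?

Yes

Referral: the Basic plan 13/29 = 44.8%, the team plan 6/16 = 37.5% → the Basic plan
Paid: the Basic plan 4/6 = 66.7%, the team plan 26/43 = 60.5% → the Basic plan
Organic: the Basic plan 32/91 = 35.2%, the team plan 1/5 = 20.0% → the Basic plan
Affiliate: the Basic plan 13/21 = 61.9%, the team plan 12/23 = 52.2% → the Basic plan
Overall: the Basic plan 62/147 = 42.2%, the team plan 45/87 = 51.7% → the team plan
The Basic plan wins each signup group but the team plan wins overall — the comparison reverses. The Basic plan's customers skew toward organic, which has a lower base rate.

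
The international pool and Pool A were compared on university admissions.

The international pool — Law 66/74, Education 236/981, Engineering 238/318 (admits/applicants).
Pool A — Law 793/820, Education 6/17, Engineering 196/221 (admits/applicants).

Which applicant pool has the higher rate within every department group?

Pool A

Law: the international pool 66/74 = 89.2%, Pool A 793/820 = 96.7% → Pool A
Education: the international pool 236/981 = 24.1%, Pool A 6/17 = 35.3% → Pool A
Engineering: the international pool 238/318 = 74.8%, Pool A 196/221 = 88.7% → Pool A
Pool A has the higher rate in all 3 groups.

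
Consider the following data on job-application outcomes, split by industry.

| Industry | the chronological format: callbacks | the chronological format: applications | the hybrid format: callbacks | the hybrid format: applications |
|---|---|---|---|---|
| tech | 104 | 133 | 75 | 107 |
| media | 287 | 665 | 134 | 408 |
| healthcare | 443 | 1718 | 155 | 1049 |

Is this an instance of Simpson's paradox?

Tech: the chronological format 104/133 = 78.2%, the hybrid format 75/107 = 70.1% → the chronological format
Media: the chronological format 287/665 = 43.2%, the hybrid format 134/408 = 32.8% → the chronological format
Healthcare: the chronological format 443/1718 = 25.8%, the hybrid format 155/1049 = 14.8% → the chronological format
Overall: the chronological format 834/2516 = 33.1%, the hybrid format 364/1564 = 23.3% → the chronological format
The chronological format wins overall and in every industry group — no reversal.

No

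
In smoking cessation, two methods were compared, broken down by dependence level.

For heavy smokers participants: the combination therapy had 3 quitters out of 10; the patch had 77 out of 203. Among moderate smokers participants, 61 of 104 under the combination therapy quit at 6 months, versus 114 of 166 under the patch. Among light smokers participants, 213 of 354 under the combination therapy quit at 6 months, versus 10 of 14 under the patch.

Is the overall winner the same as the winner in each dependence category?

No

Heavy smokers: the combination therapy 3/10 = 30.0%, the patch 77/203 = 37.9% → the patch
Moderate smokers: the combination therapy 61/104 = 58.7%, the patch 114/166 = 68.7% → the patch
Light smokers: the combination therapy 213/354 = 60.2%, the patch 10/14 = 71.4% → the patch
Overall: the combination therapy 277/468 = 59.2%, the patch 201/383 = 52.5% → the combination therapy
The patch wins each dependence group but the combination therapy wins overall — the comparison reverses. The patch's participants skew toward heavy smokers, which has a lower base rate.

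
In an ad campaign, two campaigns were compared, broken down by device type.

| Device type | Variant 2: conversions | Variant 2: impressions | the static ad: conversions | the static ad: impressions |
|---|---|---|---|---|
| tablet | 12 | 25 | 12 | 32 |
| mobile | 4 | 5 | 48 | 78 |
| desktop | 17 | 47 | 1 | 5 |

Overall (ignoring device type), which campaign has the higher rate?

Tablet: Variant 2 12/25 = 48.0%, the static ad 12/32 = 37.5% → Variant 2
Mobile: Variant 2 4/5 = 80.0%, the static ad 48/78 = 61.5% → Variant 2
Desktop: Variant 2 17/47 = 36.2%, the static ad 1/5 = 20.0% → Variant 2
Overall: Variant 2 33/77 = 42.9%, the static ad 61/115 = 53.0% → the static ad
(Variant 2 wins every device group but the static ad wins overall — Variant 2's impressions skew toward the low-rate desktop group.)

the static ad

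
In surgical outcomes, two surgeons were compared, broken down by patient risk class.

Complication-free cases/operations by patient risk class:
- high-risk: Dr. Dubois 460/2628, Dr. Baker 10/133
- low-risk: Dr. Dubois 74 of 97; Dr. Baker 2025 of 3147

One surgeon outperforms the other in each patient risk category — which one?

High-risk: Dr. Dubois 460/2628 = 17.5%, Dr. Baker 10/133 = 7.5% → Dr. Dubois
Low-risk: Dr. Dubois 74/97 = 76.3%, Dr. Baker 2025/3147 = 64.3% → Dr. Dubois
Dr. Dubois has the higher rate in both groups.

Dr. Dubois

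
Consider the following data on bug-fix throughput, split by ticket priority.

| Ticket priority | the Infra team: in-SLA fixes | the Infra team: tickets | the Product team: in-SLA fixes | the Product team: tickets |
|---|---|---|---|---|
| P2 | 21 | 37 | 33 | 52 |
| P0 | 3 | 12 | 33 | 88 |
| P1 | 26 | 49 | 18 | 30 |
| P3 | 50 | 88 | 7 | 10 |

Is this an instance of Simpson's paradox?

P2: the Infra team 21/37 = 56.8%, the Product team 33/52 = 63.5% → the Product team
P0: the Infra team 3/12 = 25.0%, the Product team 33/88 = 37.5% → the Product team
P1: the Infra team 26/49 = 53.1%, the Product team 18/30 = 60.0% → the Product team
P3: the Infra team 50/88 = 56.8%, the Product team 7/10 = 70.0% → the Product team
Overall: the Infra team 100/186 = 53.8%, the Product team 91/180 = 50.6% → the Infra team
The Product team wins each ticket group but the Infra team wins overall — the comparison reverses. The Product team's tickets skew toward P0, which has a lower base rate.

Yes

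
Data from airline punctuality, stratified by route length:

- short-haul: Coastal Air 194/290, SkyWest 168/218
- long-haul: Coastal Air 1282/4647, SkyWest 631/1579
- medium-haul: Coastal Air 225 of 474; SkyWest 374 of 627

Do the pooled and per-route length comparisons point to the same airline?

Yes

Short-haul: Coastal Air 194/290 = 66.9%, SkyWest 168/218 = 77.1% → SkyWest
Long-haul: Coastal Air 1282/4647 = 27.6%, SkyWest 631/1579 = 40.0% → SkyWest
Medium-haul: Coastal Air 225/474 = 47.5%, SkyWest 374/627 = 59.6% → SkyWest
Overall: Coastal Air 1701/5411 = 31.4%, SkyWest 1173/2424 = 48.4% → SkyWest
SkyWest wins overall and in every route group — no reversal.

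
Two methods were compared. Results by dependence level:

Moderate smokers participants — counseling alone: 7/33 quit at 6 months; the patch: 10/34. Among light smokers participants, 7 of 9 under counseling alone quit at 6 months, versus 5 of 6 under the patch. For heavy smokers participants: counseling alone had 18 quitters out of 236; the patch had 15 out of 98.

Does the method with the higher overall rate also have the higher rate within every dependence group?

Yes

Moderate smokers: counseling alone 7/33 = 21.2%, the patch 10/34 = 29.4% → the patch
Light smokers: counseling alone 7/9 = 77.8%, the patch 5/6 = 83.3% → the patch
Heavy smokers: counseling alone 18/236 = 7.6%, the patch 15/98 = 15.3% → the patch
Overall: counseling alone 32/278 = 11.5%, the patch 30/138 = 21.7% → the patch
The patch wins overall and in every dependence group — no reversal.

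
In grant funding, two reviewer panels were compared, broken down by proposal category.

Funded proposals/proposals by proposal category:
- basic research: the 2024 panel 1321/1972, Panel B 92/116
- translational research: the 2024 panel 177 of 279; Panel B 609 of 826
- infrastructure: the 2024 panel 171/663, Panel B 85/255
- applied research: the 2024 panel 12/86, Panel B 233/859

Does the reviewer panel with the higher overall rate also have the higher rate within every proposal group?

No

Basic research: the 2024 panel 1321/1972 = 67.0%, Panel B 92/116 = 79.3% → Panel B
Translational research: the 2024 panel 177/279 = 63.4%, Panel B 609/826 = 73.7% → Panel B
Infrastructure: the 2024 panel 171/663 = 25.8%, Panel B 85/255 = 33.3% → Panel B
Applied research: the 2024 panel 12/86 = 14.0%, Panel B 233/859 = 27.1% → Panel B
Overall: the 2024 panel 1681/3000 = 56.0%, Panel B 1019/2056 = 49.6% → the 2024 panel
Panel B wins each proposal group but the 2024 panel wins overall — the comparison reverses. Panel B's proposals skew toward applied research, which has a lower base rate.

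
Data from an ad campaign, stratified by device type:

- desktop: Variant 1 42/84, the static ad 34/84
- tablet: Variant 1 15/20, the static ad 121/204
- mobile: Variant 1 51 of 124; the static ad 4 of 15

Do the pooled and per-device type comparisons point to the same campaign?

No

Desktop: Variant 1 42/84 = 50.0%, the static ad 34/84 = 40.5% → Variant 1
Tablet: Variant 1 15/20 = 75.0%, the static ad 121/204 = 59.3% → Variant 1
Mobile: Variant 1 51/124 = 41.1%, the static ad 4/15 = 26.7% → Variant 1
Overall: Variant 1 108/228 = 47.4%, the static ad 159/303 = 52.5% → the static ad
Variant 1 wins each device group but the static ad wins overall — the comparison reverses. Variant 1's impressions skew toward mobile, which has a lower base rate.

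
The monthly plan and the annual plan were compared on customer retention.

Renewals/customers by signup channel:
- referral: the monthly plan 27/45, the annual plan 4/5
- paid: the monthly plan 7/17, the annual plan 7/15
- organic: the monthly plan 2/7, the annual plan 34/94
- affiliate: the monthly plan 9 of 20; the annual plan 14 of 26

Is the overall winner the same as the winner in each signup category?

Referral: the monthly plan 27/45 = 60.0%, the annual plan 4/5 = 80.0% → the annual plan
Paid: the monthly plan 7/17 = 41.2%, the annual plan 7/15 = 46.7% → the annual plan
Organic: the monthly plan 2/7 = 28.6%, the annual plan 34/94 = 36.2% → the annual plan
Affiliate: the monthly plan 9/20 = 45.0%, the annual plan 14/26 = 53.8% → the annual plan
Overall: the monthly plan 45/89 = 50.6%, the annual plan 59/140 = 42.1% → the monthly plan
The annual plan wins each signup group but the monthly plan wins overall — the comparison reverses. The annual plan's customers skew toward organic, which has a lower base rate.

No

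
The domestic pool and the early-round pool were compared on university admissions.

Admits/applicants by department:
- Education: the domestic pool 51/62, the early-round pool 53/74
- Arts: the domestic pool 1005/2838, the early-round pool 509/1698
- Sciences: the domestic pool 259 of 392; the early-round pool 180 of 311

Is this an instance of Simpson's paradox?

No

Education: the domestic pool 51/62 = 82.3%, the early-round pool 53/74 = 71.6% → the domestic pool
Arts: the domestic pool 1005/2838 = 35.4%, the early-round pool 509/1698 = 30.0% → the domestic pool
Sciences: the domestic pool 259/392 = 66.1%, the early-round pool 180/311 = 57.9% → the domestic pool
Overall: the domestic pool 1315/3292 = 39.9%, the early-round pool 742/2083 = 35.6% → the domestic pool
The domestic pool wins overall and in every department group — no reversal.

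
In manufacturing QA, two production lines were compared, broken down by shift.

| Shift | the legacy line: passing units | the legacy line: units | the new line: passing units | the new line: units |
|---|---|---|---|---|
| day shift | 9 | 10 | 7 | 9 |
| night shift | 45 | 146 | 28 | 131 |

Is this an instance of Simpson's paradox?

Day shift: the legacy line 9/10 = 90.0%, the new line 7/9 = 77.8% → the legacy line
Night shift: the legacy line 45/146 = 30.8%, the new line 28/131 = 21.4% → the legacy line
Overall: the legacy line 54/156 = 34.6%, the new line 35/140 = 25.0% → the legacy line
The legacy line wins overall and in every shift group — no reversal.

No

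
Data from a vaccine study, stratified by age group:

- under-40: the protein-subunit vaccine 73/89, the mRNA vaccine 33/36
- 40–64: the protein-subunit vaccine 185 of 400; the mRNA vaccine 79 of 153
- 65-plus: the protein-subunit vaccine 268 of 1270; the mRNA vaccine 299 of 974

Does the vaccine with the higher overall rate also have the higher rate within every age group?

Yes

Under-40: the protein-subunit vaccine 73/89 = 82.0%, the mRNA vaccine 33/36 = 91.7% → the mRNA vaccine
40–64: the protein-subunit vaccine 185/400 = 46.2%, the mRNA vaccine 79/153 = 51.6% → the mRNA vaccine
65-plus: the protein-subunit vaccine 268/1270 = 21.1%, the mRNA vaccine 299/974 = 30.7% → the mRNA vaccine
Overall: the protein-subunit vaccine 526/1759 = 29.9%, the mRNA vaccine 411/1163 = 35.3% → the mRNA vaccine
The mRNA vaccine wins overall and in every age group — no reversal.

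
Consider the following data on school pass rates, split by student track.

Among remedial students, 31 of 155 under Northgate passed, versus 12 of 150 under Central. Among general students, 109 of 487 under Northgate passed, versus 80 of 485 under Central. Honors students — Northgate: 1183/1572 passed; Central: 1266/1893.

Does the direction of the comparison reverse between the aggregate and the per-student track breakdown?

No

Remedial: Northgate 31/155 = 20.0%, Central 12/150 = 8.0% → Northgate
General: Northgate 109/487 = 22.4%, Central 80/485 = 16.5% → Northgate
Honors: Northgate 1183/1572 = 75.3%, Central 1266/1893 = 66.9% → Northgate
Overall: Northgate 1323/2214 = 59.8%, Central 1358/2528 = 53.7% → Northgate
Northgate wins overall and in every student group — no reversal.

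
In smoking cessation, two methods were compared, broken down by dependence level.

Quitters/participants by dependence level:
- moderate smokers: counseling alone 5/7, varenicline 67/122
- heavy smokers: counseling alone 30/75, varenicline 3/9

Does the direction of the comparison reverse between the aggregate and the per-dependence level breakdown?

Moderate smokers: counseling alone 5/7 = 71.4%, varenicline 67/122 = 54.9% → counseling alone
Heavy smokers: counseling alone 30/75 = 40.0%, varenicline 3/9 = 33.3% → counseling alone
Overall: counseling alone 35/82 = 42.7%, varenicline 70/131 = 53.4% → varenicline
Counseling alone wins each dependence group but varenicline wins overall — the comparison reverses. Counseling alone's participants skew toward heavy smokers, which has a lower base rate.

Yes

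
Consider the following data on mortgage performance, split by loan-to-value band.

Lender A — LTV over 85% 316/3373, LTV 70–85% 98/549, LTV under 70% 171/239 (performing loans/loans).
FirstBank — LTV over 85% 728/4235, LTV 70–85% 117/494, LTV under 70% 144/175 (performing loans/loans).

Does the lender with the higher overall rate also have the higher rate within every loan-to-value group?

LTV over 85%: Lender A 316/3373 = 9.4%, FirstBank 728/4235 = 17.2% → FirstBank
LTV 70–85%: Lender A 98/549 = 17.9%, FirstBank 117/494 = 23.7% → FirstBank
LTV under 70%: Lender A 171/239 = 71.5%, FirstBank 144/175 = 82.3% → FirstBank
Overall: Lender A 585/4161 = 14.1%, FirstBank 989/4904 = 20.2% → FirstBank
FirstBank wins overall and in every loan-to-value group — no reversal.

Yes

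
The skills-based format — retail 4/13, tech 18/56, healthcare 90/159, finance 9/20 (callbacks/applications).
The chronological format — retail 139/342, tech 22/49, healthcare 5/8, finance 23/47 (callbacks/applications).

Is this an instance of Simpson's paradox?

Retail: the skills-based format 4/13 = 30.8%, the chronological format 139/342 = 40.6% → the chronological format
Tech: the skills-based format 18/56 = 32.1%, the chronological format 22/49 = 44.9% → the chronological format
Healthcare: the skills-based format 90/159 = 56.6%, the chronological format 5/8 = 62.5% → the chronological format
Finance: the skills-based format 9/20 = 45.0%, the chronological format 23/47 = 48.9% → the chronological format
Overall: the skills-based format 121/248 = 48.8%, the chronological format 189/446 = 42.4% → the skills-based format
The chronological format wins each industry group but the skills-based format wins overall — the comparison reverses. The chronological format's applications skew toward retail, which has a lower base rate.

Yes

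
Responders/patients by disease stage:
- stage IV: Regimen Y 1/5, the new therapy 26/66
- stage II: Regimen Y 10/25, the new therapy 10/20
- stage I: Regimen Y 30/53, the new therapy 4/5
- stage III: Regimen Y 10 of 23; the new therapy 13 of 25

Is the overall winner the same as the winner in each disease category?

No

Stage IV: Regimen Y 1/5 = 20.0%, the new therapy 26/66 = 39.4% → the new therapy
Stage II: Regimen Y 10/25 = 40.0%, the new therapy 10/20 = 50.0% → the new therapy
Stage I: Regimen Y 30/53 = 56.6%, the new therapy 4/5 = 80.0% → the new therapy
Stage III: Regimen Y 10/23 = 43.5%, the new therapy 13/25 = 52.0% → the new therapy
Overall: Regimen Y 51/106 = 48.1%, the new therapy 53/116 = 45.7% → Regimen Y
The new therapy wins each disease group but Regimen Y wins overall — the comparison reverses. The new therapy's patients skew toward stage IV, which has a lower base rate.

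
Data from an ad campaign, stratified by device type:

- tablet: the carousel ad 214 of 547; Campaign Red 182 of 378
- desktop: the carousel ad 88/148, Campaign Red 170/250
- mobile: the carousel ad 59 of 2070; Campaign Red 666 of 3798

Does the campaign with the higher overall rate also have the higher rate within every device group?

Tablet: the carousel ad 214/547 = 39.1%, Campaign Red 182/378 = 48.1% → Campaign Red
Desktop: the carousel ad 88/148 = 59.5%, Campaign Red 170/250 = 68.0% → Campaign Red
Mobile: the carousel ad 59/2070 = 2.9%, Campaign Red 666/3798 = 17.5% → Campaign Red
Overall: the carousel ad 361/2765 = 13.1%, Campaign Red 1018/4426 = 23.0% → Campaign Red
Campaign Red wins overall and in every device group — no reversal.

Yes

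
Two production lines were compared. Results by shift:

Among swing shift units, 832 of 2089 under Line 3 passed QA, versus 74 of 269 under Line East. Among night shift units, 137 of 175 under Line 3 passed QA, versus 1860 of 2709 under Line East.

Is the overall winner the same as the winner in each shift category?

Swing shift: Line 3 832/2089 = 39.8%, Line East 74/269 = 27.5% → Line 3
Night shift: Line 3 137/175 = 78.3%, Line East 1860/2709 = 68.7% → Line 3
Overall: Line 3 969/2264 = 42.8%, Line East 1934/2978 = 64.9% → Line East
Line 3 wins each shift group but Line East wins overall — the comparison reverses. Line 3's units skew toward swing shift, which has a lower base rate.

No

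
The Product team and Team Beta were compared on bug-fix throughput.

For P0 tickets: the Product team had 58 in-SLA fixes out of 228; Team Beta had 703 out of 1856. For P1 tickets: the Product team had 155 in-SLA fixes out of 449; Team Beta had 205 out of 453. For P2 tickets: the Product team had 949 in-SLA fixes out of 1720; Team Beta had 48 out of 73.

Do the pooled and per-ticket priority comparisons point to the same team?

No

P0: the Product team 58/228 = 25.4%, Team Beta 703/1856 = 37.9% → Team Beta
P1: the Product team 155/449 = 34.5%, Team Beta 205/453 = 45.3% → Team Beta
P2: the Product team 949/1720 = 55.2%, Team Beta 48/73 = 65.8% → Team Beta
Overall: the Product team 1162/2397 = 48.5%, Team Beta 956/2382 = 40.1% → the Product team
Team Beta wins each ticket group but the Product team wins overall — the comparison reverses. Team Beta's tickets skew toward P0, which has a lower base rate.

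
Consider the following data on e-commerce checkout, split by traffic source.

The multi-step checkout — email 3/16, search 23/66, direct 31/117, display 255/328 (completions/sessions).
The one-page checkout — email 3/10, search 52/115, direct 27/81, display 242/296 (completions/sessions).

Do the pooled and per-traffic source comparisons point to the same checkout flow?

Yes

Email: the multi-step checkout 3/16 = 18.8%, the one-page checkout 3/10 = 30.0% → the one-page checkout
Search: the multi-step checkout 23/66 = 34.8%, the one-page checkout 52/115 = 45.2% → the one-page checkout
Direct: the multi-step checkout 31/117 = 26.5%, the one-page checkout 27/81 = 33.3% → the one-page checkout
Display: the multi-step checkout 255/328 = 77.7%, the one-page checkout 242/296 = 81.8% → the one-page checkout
Overall: the multi-step checkout 312/527 = 59.2%, the one-page checkout 324/502 = 64.5% → the one-page checkout
The one-page checkout wins overall and in every traffic group — no reversal.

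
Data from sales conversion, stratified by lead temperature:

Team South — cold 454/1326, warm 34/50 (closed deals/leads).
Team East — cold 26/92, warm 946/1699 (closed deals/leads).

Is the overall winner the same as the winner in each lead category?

Cold: Team South 454/1326 = 34.2%, Team East 26/92 = 28.3% → Team South
Warm: Team South 34/50 = 68.0%, Team East 946/1699 = 55.7% → Team South
Overall: Team South 488/1376 = 35.5%, Team East 972/1791 = 54.3% → Team East
Team South wins each lead group but Team East wins overall — the comparison reverses. Team South's leads skew toward cold, which has a lower base rate.

No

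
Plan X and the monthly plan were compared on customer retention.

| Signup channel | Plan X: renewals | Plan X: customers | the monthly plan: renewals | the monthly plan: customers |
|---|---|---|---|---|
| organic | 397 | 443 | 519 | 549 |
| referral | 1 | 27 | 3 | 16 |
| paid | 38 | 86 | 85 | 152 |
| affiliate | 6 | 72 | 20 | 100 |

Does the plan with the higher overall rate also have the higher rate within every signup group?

Yes

Organic: Plan X 397/443 = 89.6%, the monthly plan 519/549 = 94.5% → the monthly plan
Referral: Plan X 1/27 = 3.7%, the monthly plan 3/16 = 18.8% → the monthly plan
Paid: Plan X 38/86 = 44.2%, the monthly plan 85/152 = 55.9% → the monthly plan
Affiliate: Plan X 6/72 = 8.3%, the monthly plan 20/100 = 20.0% → the monthly plan
Overall: Plan X 442/628 = 70.4%, the monthly plan 627/817 = 76.7% → the monthly plan
The monthly plan wins overall and in every signup group — no reversal.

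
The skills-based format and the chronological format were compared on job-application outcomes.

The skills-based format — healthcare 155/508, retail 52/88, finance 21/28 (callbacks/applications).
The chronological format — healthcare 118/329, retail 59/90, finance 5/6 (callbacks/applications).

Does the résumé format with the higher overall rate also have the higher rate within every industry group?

Healthcare: the skills-based format 155/508 = 30.5%, the chronological format 118/329 = 35.9% → the chronological format
Retail: the skills-based format 52/88 = 59.1%, the chronological format 59/90 = 65.6% → the chronological format
Finance: the skills-based format 21/28 = 75.0%, the chronological format 5/6 = 83.3% → the chronological format
Overall: the skills-based format 228/624 = 36.5%, the chronological format 182/425 = 42.8% → the chronological format
The chronological format wins overall and in every industry group — no reversal.

Yes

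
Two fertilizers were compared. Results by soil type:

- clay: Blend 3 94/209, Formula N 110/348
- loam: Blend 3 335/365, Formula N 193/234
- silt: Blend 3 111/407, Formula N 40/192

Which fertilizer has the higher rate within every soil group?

Blend 3

Clay: Blend 3 94/209 = 45.0%, Formula N 110/348 = 31.6% → Blend 3
Loam: Blend 3 335/365 = 91.8%, Formula N 193/234 = 82.5% → Blend 3
Silt: Blend 3 111/407 = 27.3%, Formula N 40/192 = 20.8% → Blend 3
Blend 3 has the higher rate in all 3 groups.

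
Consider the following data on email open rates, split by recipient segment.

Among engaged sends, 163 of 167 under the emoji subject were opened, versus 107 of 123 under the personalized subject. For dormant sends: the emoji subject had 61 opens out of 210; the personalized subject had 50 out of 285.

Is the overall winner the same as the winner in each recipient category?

Yes

Engaged: the emoji subject 163/167 = 97.6%, the personalized subject 107/123 = 87.0% → the emoji subject
Dormant: the emoji subject 61/210 = 29.0%, the personalized subject 50/285 = 17.5% → the emoji subject
Overall: the emoji subject 224/377 = 59.4%, the personalized subject 157/408 = 38.5% → the emoji subject
The emoji subject wins overall and in every recipient group — no reversal.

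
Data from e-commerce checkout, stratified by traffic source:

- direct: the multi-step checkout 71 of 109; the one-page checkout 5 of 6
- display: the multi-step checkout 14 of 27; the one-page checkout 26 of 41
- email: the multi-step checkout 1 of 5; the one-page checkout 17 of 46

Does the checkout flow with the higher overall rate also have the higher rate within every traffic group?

No

Direct: the multi-step checkout 71/109 = 65.1%, the one-page checkout 5/6 = 83.3% → the one-page checkout
Display: the multi-step checkout 14/27 = 51.9%, the one-page checkout 26/41 = 63.4% → the one-page checkout
Email: the multi-step checkout 1/5 = 20.0%, the one-page checkout 17/46 = 37.0% → the one-page checkout
Overall: the multi-step checkout 86/141 = 61.0%, the one-page checkout 48/93 = 51.6% → the multi-step checkout
The one-page checkout wins each traffic group but the multi-step checkout wins overall — the comparison reverses. The one-page checkout's sessions skew toward email, which has a lower base rate.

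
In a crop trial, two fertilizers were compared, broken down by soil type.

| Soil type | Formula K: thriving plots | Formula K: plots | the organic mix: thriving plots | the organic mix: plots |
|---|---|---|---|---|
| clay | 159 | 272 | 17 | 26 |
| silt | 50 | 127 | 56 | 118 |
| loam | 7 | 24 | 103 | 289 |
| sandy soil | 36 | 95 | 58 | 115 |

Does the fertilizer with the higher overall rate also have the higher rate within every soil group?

No

Clay: Formula K 159/272 = 58.5%, the organic mix 17/26 = 65.4% → the organic mix
Silt: Formula K 50/127 = 39.4%, the organic mix 56/118 = 47.5% → the organic mix
Loam: Formula K 7/24 = 29.2%, the organic mix 103/289 = 35.6% → the organic mix
Sandy soil: Formula K 36/95 = 37.9%, the organic mix 58/115 = 50.4% → the organic mix
Overall: Formula K 252/518 = 48.6%, the organic mix 234/548 = 42.7% → Formula K
The organic mix wins each soil group but Formula K wins overall — the comparison reverses. The organic mix's plots skew toward loam, which has a lower base rate.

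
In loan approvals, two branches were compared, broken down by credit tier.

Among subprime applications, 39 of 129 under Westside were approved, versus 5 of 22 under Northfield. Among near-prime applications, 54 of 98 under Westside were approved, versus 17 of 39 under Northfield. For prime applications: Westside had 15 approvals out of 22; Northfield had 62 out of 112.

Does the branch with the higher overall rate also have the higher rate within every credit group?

No

Subprime: Westside 39/129 = 30.2%, Northfield 5/22 = 22.7% → Westside
Near-prime: Westside 54/98 = 55.1%, Northfield 17/39 = 43.6% → Westside
Prime: Westside 15/22 = 68.2%, Northfield 62/112 = 55.4% → Westside
Overall: Westside 108/249 = 43.4%, Northfield 84/173 = 48.6% → Northfield
Westside wins each credit group but Northfield wins overall — the comparison reverses. Westside's applications skew toward subprime, which has a lower base rate.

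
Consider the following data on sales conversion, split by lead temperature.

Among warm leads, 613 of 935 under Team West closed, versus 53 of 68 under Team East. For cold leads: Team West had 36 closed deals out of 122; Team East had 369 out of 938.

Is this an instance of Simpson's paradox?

Warm: Team West 613/935 = 65.6%, Team East 53/68 = 77.9% → Team East
Cold: Team West 36/122 = 29.5%, Team East 369/938 = 39.3% → Team East
Overall: Team West 649/1057 = 61.4%, Team East 422/1006 = 41.9% → Team West
Team East wins each lead group but Team West wins overall — the comparison reverses. Team East's leads skew toward cold, which has a lower base rate.

Yes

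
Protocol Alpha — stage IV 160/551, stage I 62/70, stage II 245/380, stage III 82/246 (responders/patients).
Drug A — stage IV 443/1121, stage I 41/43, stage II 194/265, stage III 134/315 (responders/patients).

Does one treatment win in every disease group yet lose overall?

No

Stage IV: Protocol Alpha 160/551 = 29.0%, Drug A 443/1121 = 39.5% → Drug A
Stage I: Protocol Alpha 62/70 = 88.6%, Drug A 41/43 = 95.3% → Drug A
Stage II: Protocol Alpha 245/380 = 64.5%, Drug A 194/265 = 73.2% → Drug A
Stage III: Protocol Alpha 82/246 = 33.3%, Drug A 134/315 = 42.5% → Drug A
Overall: Protocol Alpha 549/1247 = 44.0%, Drug A 812/1744 = 46.6% → Drug A
Drug A wins overall and in every disease group — no reversal.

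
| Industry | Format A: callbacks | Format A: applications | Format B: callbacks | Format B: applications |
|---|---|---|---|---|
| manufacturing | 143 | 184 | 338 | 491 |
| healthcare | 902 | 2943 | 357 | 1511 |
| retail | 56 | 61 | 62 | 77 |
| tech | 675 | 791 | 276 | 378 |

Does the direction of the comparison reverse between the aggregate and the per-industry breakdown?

Manufacturing: Format A 143/184 = 77.7%, Format B 338/491 = 68.8% → Format A
Healthcare: Format A 902/2943 = 30.6%, Format B 357/1511 = 23.6% → Format A
Retail: Format A 56/61 = 91.8%, Format B 62/77 = 80.5% → Format A
Tech: Format A 675/791 = 85.3%, Format B 276/378 = 73.0% → Format A
Overall: Format A 1776/3979 = 44.6%, Format B 1033/2457 = 42.0% → Format A
Format A wins overall and in every industry group — no reversal.

No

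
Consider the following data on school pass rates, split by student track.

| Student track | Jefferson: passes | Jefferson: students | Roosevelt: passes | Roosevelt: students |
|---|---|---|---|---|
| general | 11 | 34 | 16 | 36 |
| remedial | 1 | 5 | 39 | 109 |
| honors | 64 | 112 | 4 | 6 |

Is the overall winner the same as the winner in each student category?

No

General: Jefferson 11/34 = 32.4%, Roosevelt 16/36 = 44.4% → Roosevelt
Remedial: Jefferson 1/5 = 20.0%, Roosevelt 39/109 = 35.8% → Roosevelt
Honors: Jefferson 64/112 = 57.1%, Roosevelt 4/6 = 66.7% → Roosevelt
Overall: Jefferson 76/151 = 50.3%, Roosevelt 59/151 = 39.1% → Jefferson
Roosevelt wins each student group but Jefferson wins overall — the comparison reverses. Roosevelt's students skew toward remedial, which has a lower base rate.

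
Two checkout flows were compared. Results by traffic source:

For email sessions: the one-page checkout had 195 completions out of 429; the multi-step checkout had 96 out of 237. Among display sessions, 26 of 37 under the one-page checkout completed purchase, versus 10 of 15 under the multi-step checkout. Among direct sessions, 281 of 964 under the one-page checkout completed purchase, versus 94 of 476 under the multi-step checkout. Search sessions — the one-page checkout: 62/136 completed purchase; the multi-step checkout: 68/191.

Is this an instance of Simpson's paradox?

No

Email: the one-page checkout 195/429 = 45.5%, the multi-step checkout 96/237 = 40.5% → the one-page checkout
Display: the one-page checkout 26/37 = 70.3%, the multi-step checkout 10/15 = 66.7% → the one-page checkout
Direct: the one-page checkout 281/964 = 29.1%, the multi-step checkout 94/476 = 19.7% → the one-page checkout
Search: the one-page checkout 62/136 = 45.6%, the multi-step checkout 68/191 = 35.6% → the one-page checkout
Overall: the one-page checkout 564/1566 = 36.0%, the multi-step checkout 268/919 = 29.2% → the one-page checkout
The one-page checkout wins overall and in every traffic group — no reversal.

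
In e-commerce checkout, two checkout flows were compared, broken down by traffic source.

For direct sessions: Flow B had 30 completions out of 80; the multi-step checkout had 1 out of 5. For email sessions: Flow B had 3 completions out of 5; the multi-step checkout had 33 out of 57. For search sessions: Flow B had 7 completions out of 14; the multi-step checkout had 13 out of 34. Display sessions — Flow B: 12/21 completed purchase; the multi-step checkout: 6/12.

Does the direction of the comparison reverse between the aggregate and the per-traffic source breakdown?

Yes

Direct: Flow B 30/80 = 37.5%, the multi-step checkout 1/5 = 20.0% → Flow B
Email: Flow B 3/5 = 60.0%, the multi-step checkout 33/57 = 57.9% → Flow B
Search: Flow B 7/14 = 50.0%, the multi-step checkout 13/34 = 38.2% → Flow B
Display: Flow B 12/21 = 57.1%, the multi-step checkout 6/12 = 50.0% → Flow B
Overall: Flow B 52/120 = 43.3%, the multi-step checkout 53/108 = 49.1% → the multi-step checkout
Flow B wins each traffic group but the multi-step checkout wins overall — the comparison reverses. Flow B's sessions skew toward direct, which has a lower base rate.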